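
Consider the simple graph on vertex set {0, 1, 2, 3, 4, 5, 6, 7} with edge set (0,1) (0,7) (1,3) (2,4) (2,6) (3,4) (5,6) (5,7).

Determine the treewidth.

2

A width-2 tree decomposition is:
Bags: B1 = {2, 5, 6}  B2 = {2, 5, 7}  B3 = {0, 2, 7}  B4 = {0, 1, 2}  B5 = {1, 2, 3}  B6 = {2, 3, 4}
Tree: B1–B2, B2–B3, B3–B4, B4–B5, B5–B6
Every bag has size at most 3, so the width is 3 − 1 = 2 and tw(G) ≤ 2. Since 2–6–5–7–0–1–3–4–2 is a cycle in G, G is not acyclic. Forests are exactly the graphs of treewidth ≤ 1, so tw(G) ≥ 2. Hence tw(G) = 2 exactly.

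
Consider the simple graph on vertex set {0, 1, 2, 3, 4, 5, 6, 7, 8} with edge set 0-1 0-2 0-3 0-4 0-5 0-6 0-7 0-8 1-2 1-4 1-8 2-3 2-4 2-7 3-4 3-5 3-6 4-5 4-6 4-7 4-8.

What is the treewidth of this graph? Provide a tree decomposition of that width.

The largest bag has 4 vertices, giving width 3; this decomposition certifies tw(G) ≤ 3. Conversely, {0, 1, 4, 8} is a clique of size 4, and the vertices of any clique must share a bag in every tree decomposition; so some bag has ≥ 4 vertices and tw(G) ≥ 3. Therefore the treewidth is 3.

Treewidth 3.
One optimal decomposition is:
Bags: B1 = {0, 2, 4, 7}  B2 = {0, 2, 3, 4}  B3 = {0, 3, 4, 6}  B4 = {0, 3, 4, 5}  B5 = {0, 1, 2, 4}  B6 = {0, 1, 4, 8}
Tree: B1–B2, B2–B3, B2–B4, B2–B5, B5–B6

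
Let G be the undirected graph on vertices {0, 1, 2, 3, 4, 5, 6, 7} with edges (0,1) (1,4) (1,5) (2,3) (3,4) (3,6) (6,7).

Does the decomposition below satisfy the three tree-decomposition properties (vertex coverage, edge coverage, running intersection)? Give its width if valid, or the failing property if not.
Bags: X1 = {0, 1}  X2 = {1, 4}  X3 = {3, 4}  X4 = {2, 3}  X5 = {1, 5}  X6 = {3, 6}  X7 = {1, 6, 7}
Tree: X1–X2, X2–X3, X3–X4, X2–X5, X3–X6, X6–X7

No — bags containing vertex 1 are not connected in the tree.

A tree decomposition must satisfy three properties: every vertex lies in some bag; for every edge, both endpoints lie together in some bag; and for every vertex, the bags containing it form a connected subtree. Here bags containing vertex 1 are not connected in the tree, so the decomposition is invalid.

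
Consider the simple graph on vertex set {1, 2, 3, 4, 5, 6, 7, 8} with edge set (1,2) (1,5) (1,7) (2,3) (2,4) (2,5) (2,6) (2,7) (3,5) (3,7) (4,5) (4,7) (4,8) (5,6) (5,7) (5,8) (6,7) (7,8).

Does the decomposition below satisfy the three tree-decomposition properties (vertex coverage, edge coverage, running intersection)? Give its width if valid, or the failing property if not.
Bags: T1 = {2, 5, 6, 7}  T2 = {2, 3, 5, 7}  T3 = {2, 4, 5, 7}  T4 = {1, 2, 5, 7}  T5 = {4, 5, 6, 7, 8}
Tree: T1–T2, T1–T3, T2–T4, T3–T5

No — bags containing vertex 6 are not connected in the tree.

A tree decomposition must satisfy three properties: every vertex lies in some bag; for every edge, both endpoints lie together in some bag; and for every vertex, the bags containing it form a connected subtree. Here bags containing vertex 6 are not connected in the tree, so the decomposition is invalid.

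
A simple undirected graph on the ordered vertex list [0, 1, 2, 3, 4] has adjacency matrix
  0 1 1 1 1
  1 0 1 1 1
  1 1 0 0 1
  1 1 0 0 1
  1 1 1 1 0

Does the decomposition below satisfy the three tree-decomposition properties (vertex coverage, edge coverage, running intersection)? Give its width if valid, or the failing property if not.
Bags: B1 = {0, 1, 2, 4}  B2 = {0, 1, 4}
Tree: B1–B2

No — vertex 3 appears in no bag.

A tree decomposition must satisfy three properties: every vertex lies in some bag; for every edge, both endpoints lie together in some bag; and for every vertex, the bags containing it form a connected subtree. Here vertex 3 appears in no bag, so the decomposition is invalid.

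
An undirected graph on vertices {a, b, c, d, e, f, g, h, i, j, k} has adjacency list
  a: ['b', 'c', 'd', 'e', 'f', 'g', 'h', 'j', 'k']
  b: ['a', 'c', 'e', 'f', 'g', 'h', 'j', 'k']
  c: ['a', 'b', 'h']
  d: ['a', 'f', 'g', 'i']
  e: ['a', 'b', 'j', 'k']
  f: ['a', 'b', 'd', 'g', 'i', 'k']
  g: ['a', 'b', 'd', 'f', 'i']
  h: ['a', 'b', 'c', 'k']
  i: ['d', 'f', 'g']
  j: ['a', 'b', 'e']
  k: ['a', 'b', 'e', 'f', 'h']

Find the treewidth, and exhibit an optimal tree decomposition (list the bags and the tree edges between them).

Treewidth 3.
One such decomposition:
Bags: B1 = {a, b, f, k}  B2 = {a, b, e, k}  B3 = {a, b, f, g}  B4 = {a, d, f, g}  B5 = {a, b, h, k}  B6 = {d, f, g, i}  B7 = {a, b, e, j}  B8 = {a, b, c, h}
Tree: B1–B2, B1–B3, B3–B4, B2–B5, B4–B6, B2–B7, B5–B8

The largest bag has 4 vertices, giving width 3; this decomposition certifies tw(G) ≤ 3. For the lower bound, the 4 vertices {a, d, f, g} are pairwise adjacent, and any tree decomposition puts a clique entirely inside one bag — forcing width ≥ 3. Combining the bounds, tw(G) = 3.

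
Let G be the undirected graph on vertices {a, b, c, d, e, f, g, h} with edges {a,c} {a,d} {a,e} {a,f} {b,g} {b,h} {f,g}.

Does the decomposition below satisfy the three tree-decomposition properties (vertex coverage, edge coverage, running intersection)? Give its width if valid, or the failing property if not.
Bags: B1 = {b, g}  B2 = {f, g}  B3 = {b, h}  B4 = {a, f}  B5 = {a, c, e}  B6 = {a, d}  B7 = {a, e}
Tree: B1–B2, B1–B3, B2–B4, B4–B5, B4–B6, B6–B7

No — bags containing vertex e are not connected in the tree.

A tree decomposition must satisfy three properties: every vertex lies in some bag; for every edge, both endpoints lie together in some bag; and for every vertex, the bags containing it form a connected subtree. Here bags containing vertex e are not connected in the tree, so the decomposition is invalid.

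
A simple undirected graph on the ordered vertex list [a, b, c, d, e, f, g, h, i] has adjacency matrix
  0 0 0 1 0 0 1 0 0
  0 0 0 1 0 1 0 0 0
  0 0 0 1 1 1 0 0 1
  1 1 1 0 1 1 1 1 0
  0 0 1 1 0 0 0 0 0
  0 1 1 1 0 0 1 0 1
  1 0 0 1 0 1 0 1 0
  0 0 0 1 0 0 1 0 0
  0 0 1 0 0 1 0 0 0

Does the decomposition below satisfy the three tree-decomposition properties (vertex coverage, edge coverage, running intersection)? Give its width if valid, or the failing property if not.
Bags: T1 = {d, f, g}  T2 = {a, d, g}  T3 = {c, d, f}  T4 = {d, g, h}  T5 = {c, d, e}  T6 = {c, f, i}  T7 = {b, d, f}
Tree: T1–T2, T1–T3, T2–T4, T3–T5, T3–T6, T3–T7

Vertex coverage: the bags together contain {a, b, c, d, e, f, g, h, i}, the full vertex set. Edge coverage: each edge of G has both endpoints in at least one bag. Running intersection: for every vertex, the bags containing it form a connected subtree. All three properties hold, so this is a valid tree decomposition of width max|bag| − 1 = 2, and hence tw(G) ≤ 2.

Yes; width 2.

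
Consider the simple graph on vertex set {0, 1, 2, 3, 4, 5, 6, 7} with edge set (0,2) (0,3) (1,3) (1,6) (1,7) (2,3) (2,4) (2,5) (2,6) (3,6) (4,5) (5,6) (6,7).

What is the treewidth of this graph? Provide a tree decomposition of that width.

The largest bag has 3 vertices, giving width 2; this decomposition certifies tw(G) ≤ 2. Conversely, {1, 3, 6} is a clique of size 3, and the vertices of any clique must share a bag in every tree decomposition; so some bag has ≥ 3 vertices and tw(G) ≥ 2. Hence tw(G) = 2 exactly.

Treewidth 2.
One such decomposition:
Bags: B1 = {0, 2, 3}  B2 = {2, 3, 6}  B3 = {2, 5, 6}  B4 = {1, 3, 6}  B5 = {2, 4, 5}  B6 = {1, 6, 7}
Tree: B1–B2, B2–B3, B2–B4, B3–B5, B4–B6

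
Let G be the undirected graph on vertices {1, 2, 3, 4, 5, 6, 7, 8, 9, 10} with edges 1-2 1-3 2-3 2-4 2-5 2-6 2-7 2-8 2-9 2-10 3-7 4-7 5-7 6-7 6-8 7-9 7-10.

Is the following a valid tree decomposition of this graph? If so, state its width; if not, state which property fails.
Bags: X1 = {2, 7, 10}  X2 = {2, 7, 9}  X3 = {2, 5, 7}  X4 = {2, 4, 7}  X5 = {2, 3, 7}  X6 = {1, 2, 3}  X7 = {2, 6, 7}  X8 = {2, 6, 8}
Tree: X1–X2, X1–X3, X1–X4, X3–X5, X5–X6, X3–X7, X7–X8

Yes; width 2.

Checking the three conditions: (i) the bags cover all of {1, 2, 3, 4, 5, 6, 7, 8, 9, 10}; (ii) for each edge, some bag contains both endpoints; (iii) the bags containing any fixed vertex form a subtree. All hold, so the decomposition is valid with width 3 − 1 = 2.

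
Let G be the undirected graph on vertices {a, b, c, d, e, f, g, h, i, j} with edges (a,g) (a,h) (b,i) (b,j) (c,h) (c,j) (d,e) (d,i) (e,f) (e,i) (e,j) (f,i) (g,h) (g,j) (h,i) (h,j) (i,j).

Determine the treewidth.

A width-2 tree decomposition is:
Bags: B1 = {g, h, j}  B2 = {h, i, j}  B3 = {e, i, j}  B4 = {d, e, i}  B5 = {c, h, j}  B6 = {a, g, h}  B7 = {b, i, j}  B8 = {e, f, i}
Tree: B1–B2, B2–B3, B3–B4, B2–B5, B1–B6, B2–B7, B4–B8
Each bag holds 3 vertices, so the decomposition has width 2, which upper-bounds the treewidth. Conversely, {g, h, j} is a clique of size 3, and the vertices of any clique must share a bag in every tree decomposition; so some bag has ≥ 3 vertices and tw(G) ≥ 2. Therefore the treewidth is 2.

2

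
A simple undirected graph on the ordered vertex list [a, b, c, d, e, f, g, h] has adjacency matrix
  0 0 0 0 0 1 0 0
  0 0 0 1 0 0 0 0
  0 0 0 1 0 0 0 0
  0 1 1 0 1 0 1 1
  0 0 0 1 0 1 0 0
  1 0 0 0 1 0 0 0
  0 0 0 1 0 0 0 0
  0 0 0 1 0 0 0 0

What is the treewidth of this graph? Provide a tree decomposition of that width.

Treewidth 1.
One such decomposition:
Bags: B1 = {d, h}  B2 = {d, e}  B3 = {e, f}  B4 = {a, f}  B5 = {b, d}  B6 = {d, g}  B7 = {c, d}
Tree: B1–B2, B2–B3, B3–B4, B1–B5, B5–B6, B2–B7

Every bag has size at most 2, so the width is 2 − 1 = 1 and tw(G) ≤ 1. Since G has at least one edge (e.g. h–d), it is not an edgeless graph, so tw(G) ≥ 1. Combining the bounds, tw(G) = 1.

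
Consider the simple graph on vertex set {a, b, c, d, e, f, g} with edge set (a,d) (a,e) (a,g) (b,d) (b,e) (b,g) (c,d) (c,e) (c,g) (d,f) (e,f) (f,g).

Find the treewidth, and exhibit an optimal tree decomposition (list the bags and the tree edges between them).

The largest bag has 4 vertices, giving width 3; this decomposition certifies tw(G) ≤ 3. For the lower bound: the 4 vertex sets {b,d}, {a,g}, {e}, {c} are disjoint, each induces a connected subgraph, and every pair is joined by at least one edge of G. Contracting each set to a single vertex therefore yields K_{4} as a minor, and since treewidth is minor-monotone, tw(G) ≥ tw(K_{4}) = 3. Therefore the treewidth is 3.

Treewidth 3.
One such decomposition:
Bags: B1 = {b, d, e, g}  B2 = {a, d, e, g}  B3 = {c, d, e, g}  B4 = {d, e, f, g}
Tree: B1–B2, B2–B3, B3–B4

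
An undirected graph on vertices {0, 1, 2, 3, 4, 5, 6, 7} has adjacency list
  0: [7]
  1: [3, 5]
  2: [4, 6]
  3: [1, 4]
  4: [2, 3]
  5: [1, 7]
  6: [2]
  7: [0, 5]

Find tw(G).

1

A width-1 tree decomposition is:
Bags: B1 = {2, 6}  B2 = {2, 4}  B3 = {3, 4}  B4 = {1, 3}  B5 = {1, 5}  B6 = {5, 7}  B7 = {0, 7}
Tree: B1–B2, B2–B3, B3–B4, B4–B5, B5–B6, B6–B7
Each bag holds 2 vertices, so the decomposition has width 1, which upper-bounds the treewidth. Any graph with an edge has treewidth ≥ 1, and G has the edge 6–2. Combining the bounds, tw(G) = 1.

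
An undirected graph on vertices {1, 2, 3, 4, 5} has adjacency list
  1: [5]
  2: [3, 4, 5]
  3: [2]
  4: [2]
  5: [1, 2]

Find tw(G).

1

A width-1 tree decomposition is:
Bags: B1 = {2, 3}  B2 = {2, 5}  B3 = {1, 5}  B4 = {2, 4}
Tree: B1–B2, B2–B3, B1–B4
The largest bag has 2 vertices, giving width 1; this decomposition certifies tw(G) ≤ 1. Any graph with an edge has treewidth ≥ 1, and G has the edge 2–3. Therefore the treewidth is 1.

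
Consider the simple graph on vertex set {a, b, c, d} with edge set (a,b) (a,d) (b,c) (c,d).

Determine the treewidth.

2

A width-2 tree decomposition is:
Bags: B1 = {a, b, d}  B2 = {b, c, d}
Tree: B1–B2
Each bag holds 3 vertices, so the decomposition has width 2, which upper-bounds the treewidth. Since b–a–d–c–b is a cycle in G, G is not acyclic. Forests are exactly the graphs of treewidth ≤ 1, so tw(G) ≥ 2. Combining the bounds, tw(G) = 2.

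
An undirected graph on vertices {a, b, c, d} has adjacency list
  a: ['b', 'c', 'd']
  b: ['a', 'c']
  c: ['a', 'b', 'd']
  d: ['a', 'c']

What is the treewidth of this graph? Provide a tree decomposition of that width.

Treewidth 2.
Bags: B1 = {a, b, c}  B2 = {a, c, d}
Tree: B1–B2

Each bag holds 3 vertices, so the decomposition has width 2, which upper-bounds the treewidth. On the other hand G contains the 3-clique {a, c, d}. A clique must lie in a single bag of any decomposition, so no decomposition can have width below 2. Combining the bounds, tw(G) = 2.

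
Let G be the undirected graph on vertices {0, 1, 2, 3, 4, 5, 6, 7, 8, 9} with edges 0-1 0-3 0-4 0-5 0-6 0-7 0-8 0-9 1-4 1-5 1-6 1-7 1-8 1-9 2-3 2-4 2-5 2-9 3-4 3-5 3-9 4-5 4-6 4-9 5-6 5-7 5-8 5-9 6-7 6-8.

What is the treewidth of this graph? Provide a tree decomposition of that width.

The largest bag has 5 vertices, giving width 4; this decomposition certifies tw(G) ≤ 4. On the other hand G contains the 5-clique {0, 1, 4, 5, 9}. A clique must lie in a single bag of any decomposition, so no decomposition can have width below 4. The upper and lower bounds meet at 4, so that is the treewidth.

Treewidth 4.
One such decomposition:
Bags: B1 = {0, 1, 5, 6, 7}  B2 = {0, 1, 4, 5, 6}  B3 = {0, 1, 4, 5, 9}  B4 = {0, 3, 4, 5, 9}  B5 = {0, 1, 5, 6, 8}  B6 = {2, 3, 4, 5, 9}
Tree: B1–B2, B2–B3, B3–B4, B2–B5, B4–B6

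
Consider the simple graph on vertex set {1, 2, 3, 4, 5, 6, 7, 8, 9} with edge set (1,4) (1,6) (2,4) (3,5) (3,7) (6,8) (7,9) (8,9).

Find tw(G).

A width-1 tree decomposition is:
Bags: B1 = {2, 4}  B2 = {1, 4}  B3 = {1, 6}  B4 = {6, 8}  B5 = {8, 9}  B6 = {7, 9}  B7 = {3, 7}  B8 = {3, 5}
Tree: B1–B2, B2–B3, B3–B4, B4–B5, B5–B6, B6–B7, B7–B8
The largest bag has 2 vertices, giving width 1; this decomposition certifies tw(G) ≤ 1. Since G has at least one edge (e.g. 2–4), it is not an edgeless graph, so tw(G) ≥ 1. Combining the bounds, tw(G) = 1.

1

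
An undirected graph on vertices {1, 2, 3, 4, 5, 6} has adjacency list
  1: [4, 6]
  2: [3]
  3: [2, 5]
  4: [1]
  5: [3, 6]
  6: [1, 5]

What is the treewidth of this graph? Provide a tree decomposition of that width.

Treewidth 1.
One optimal decomposition is:
Bags: B1 = {1, 4}  B2 = {1, 6}  B3 = {5, 6}  B4 = {3, 5}  B5 = {2, 3}
Tree: B1–B2, B2–B3, B3–B4, B4–B5

Every bag has size at most 2, so the width is 2 − 1 = 1 and tw(G) ≤ 1. Since G has at least one edge (e.g. 4–1), it is not an edgeless graph, so tw(G) ≥ 1. Hence tw(G) = 1 exactly.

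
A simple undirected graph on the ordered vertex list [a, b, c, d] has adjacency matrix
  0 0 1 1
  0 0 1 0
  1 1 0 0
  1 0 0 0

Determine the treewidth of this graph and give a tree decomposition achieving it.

Treewidth 1.
One such decomposition:
Bags: B1 = {a, d}  B2 = {a, c}  B3 = {b, c}
Tree: B1–B2, B2–B3

Every bag has size at most 2, so the width is 2 − 1 = 1 and tw(G) ≤ 1. Since G has at least one edge (e.g. d–a), it is not an edgeless graph, so tw(G) ≥ 1. Combining the bounds, tw(G) = 1.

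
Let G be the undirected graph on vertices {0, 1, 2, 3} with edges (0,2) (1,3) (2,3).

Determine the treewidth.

A width-1 tree decomposition is:
Bags: B1 = {0, 2}  B2 = {2, 3}  B3 = {1, 3}
Tree: B1–B2, B2–B3
The largest bag has 2 vertices, giving width 1; this decomposition certifies tw(G) ≤ 1. Any graph with an edge has treewidth ≥ 1, and G has the edge 0–2. Therefore the treewidth is 1.

1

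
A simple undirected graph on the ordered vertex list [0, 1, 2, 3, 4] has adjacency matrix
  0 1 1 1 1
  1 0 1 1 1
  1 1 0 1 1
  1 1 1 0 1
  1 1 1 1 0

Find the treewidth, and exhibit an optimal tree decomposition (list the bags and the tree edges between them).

With just one bag of size 5, the width is 5 − 1 = 4, so tw(G) ≤ 4. On the other hand G contains the 5-clique {0, 1, 2, 3, 4}. A clique must lie in a single bag of any decomposition, so no decomposition can have width below 4. Hence tw(G) = 4 exactly.

Treewidth 4.
One such decomposition:
Bags: B1 = {0, 1, 2, 3, 4}
Tree: (single bag)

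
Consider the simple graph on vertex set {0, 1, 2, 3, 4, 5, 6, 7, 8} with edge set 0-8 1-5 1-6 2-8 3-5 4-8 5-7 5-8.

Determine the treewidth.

A width-1 tree decomposition is:
Bags: B1 = {5, 8}  B2 = {2, 8}  B3 = {3, 5}  B4 = {4, 8}  B5 = {0, 8}  B6 = {5, 7}  B7 = {1, 5}  B8 = {1, 6}
Tree: B1–B2, B1–B3, B1–B4, B2–B5, B1–B6, B3–B7, B7–B8
Every bag has size at most 2, so the width is 2 − 1 = 1 and tw(G) ≤ 1. Since G has at least one edge (e.g. 8–5), it is not an edgeless graph, so tw(G) ≥ 1. Combining the bounds, tw(G) = 1.

1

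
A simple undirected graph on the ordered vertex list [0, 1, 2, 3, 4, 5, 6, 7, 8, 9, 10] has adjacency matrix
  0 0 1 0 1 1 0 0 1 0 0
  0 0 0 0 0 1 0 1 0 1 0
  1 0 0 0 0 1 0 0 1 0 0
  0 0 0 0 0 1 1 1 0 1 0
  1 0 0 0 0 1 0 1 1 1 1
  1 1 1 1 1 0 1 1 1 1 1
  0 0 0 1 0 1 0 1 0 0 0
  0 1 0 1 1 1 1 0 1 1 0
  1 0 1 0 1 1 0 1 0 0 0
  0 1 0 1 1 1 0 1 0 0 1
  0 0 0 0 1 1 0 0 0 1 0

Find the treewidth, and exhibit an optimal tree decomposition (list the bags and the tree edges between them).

Treewidth 3.
One such decomposition:
Bags: B1 = {4, 5, 7, 8}  B2 = {4, 5, 7, 9}  B3 = {1, 5, 7, 9}  B4 = {0, 4, 5, 8}  B5 = {0, 2, 5, 8}  B6 = {3, 5, 7, 9}  B7 = {4, 5, 9, 10}  B8 = {3, 5, 6, 7}
Tree: B1–B2, B2–B3, B1–B4, B4–B5, B2–B6, B2–B7, B6–B8

The largest bag has 4 vertices, giving width 3; this decomposition certifies tw(G) ≤ 3. For the lower bound, the 4 vertices {0, 2, 5, 8} are pairwise adjacent, and any tree decomposition puts a clique entirely inside one bag — forcing width ≥ 3. The upper and lower bounds meet at 3, so that is the treewidth.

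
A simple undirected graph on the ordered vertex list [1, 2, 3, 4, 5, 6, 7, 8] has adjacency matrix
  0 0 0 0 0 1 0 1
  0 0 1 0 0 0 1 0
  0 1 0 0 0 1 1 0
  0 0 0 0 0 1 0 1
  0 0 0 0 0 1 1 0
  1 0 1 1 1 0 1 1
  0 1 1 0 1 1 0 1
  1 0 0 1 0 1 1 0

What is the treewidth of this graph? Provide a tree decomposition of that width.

Every bag has size at most 3, so the width is 3 − 1 = 2 and tw(G) ≤ 2. On the other hand G contains the 3-clique {2, 3, 7}. A clique must lie in a single bag of any decomposition, so no decomposition can have width below 2. Therefore the treewidth is 2.

Treewidth 2.
One such decomposition:
Bags: B1 = {5, 6, 7}  B2 = {6, 7, 8}  B3 = {1, 6, 8}  B4 = {3, 6, 7}  B5 = {4, 6, 8}  B6 = {2, 3, 7}
Tree: B1–B2, B2–B3, B2–B4, B2–B5, B4–B6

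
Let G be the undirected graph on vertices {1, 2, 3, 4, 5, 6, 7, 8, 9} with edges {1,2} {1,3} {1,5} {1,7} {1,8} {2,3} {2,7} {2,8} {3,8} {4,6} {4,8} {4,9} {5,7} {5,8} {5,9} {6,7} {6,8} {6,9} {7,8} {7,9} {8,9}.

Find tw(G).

A width-3 tree decomposition is:
Bags: B1 = {5, 7, 8, 9}  B2 = {1, 5, 7, 8}  B3 = {1, 2, 7, 8}  B4 = {6, 7, 8, 9}  B5 = {1, 2, 3, 8}  B6 = {4, 6, 8, 9}
Tree: B1–B2, B2–B3, B1–B4, B3–B5, B4–B6
The largest bag has 4 vertices, giving width 3; this decomposition certifies tw(G) ≤ 3. For the lower bound, the 4 vertices {1, 2, 3, 8} are pairwise adjacent, and any tree decomposition puts a clique entirely inside one bag — forcing width ≥ 3. The upper and lower bounds meet at 3, so that is the treewidth.

3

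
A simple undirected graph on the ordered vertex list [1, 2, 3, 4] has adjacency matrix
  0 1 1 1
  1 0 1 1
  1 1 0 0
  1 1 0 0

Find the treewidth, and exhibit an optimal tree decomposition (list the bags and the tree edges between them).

The largest bag has 3 vertices, giving width 2; this decomposition certifies tw(G) ≤ 2. On the other hand G contains the 3-clique {1, 2, 3}. A clique must lie in a single bag of any decomposition, so no decomposition can have width below 2. Therefore the treewidth is 2.

Treewidth 2.
One optimal decomposition is:
Bags: B1 = {1, 2, 3}  B2 = {1, 2, 4}
Tree: B1–B2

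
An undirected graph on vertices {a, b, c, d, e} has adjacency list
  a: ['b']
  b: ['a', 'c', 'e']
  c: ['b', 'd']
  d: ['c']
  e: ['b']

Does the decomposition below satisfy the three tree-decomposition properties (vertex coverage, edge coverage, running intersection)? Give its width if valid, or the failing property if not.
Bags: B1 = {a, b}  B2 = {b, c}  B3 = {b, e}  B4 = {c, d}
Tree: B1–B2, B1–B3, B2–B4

Checking the three conditions: (i) the bags cover all of {a, b, c, d, e}; (ii) for each edge, some bag contains both endpoints; (iii) the bags containing any fixed vertex form a subtree. All hold, so the decomposition is valid with width 2 − 1 = 1.

Yes; width 1.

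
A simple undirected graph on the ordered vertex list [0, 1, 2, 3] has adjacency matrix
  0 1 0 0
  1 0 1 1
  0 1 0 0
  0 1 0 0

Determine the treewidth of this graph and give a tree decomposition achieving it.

Each bag holds 2 vertices, so the decomposition has width 1, which upper-bounds the treewidth. Any graph with an edge has treewidth ≥ 1, and G has the edge 1–3. Combining the bounds, tw(G) = 1.

Treewidth 1.
Bags: B1 = {1, 3}  B2 = {1, 2}  B3 = {0, 1}
Tree: B1–B2, B2–B3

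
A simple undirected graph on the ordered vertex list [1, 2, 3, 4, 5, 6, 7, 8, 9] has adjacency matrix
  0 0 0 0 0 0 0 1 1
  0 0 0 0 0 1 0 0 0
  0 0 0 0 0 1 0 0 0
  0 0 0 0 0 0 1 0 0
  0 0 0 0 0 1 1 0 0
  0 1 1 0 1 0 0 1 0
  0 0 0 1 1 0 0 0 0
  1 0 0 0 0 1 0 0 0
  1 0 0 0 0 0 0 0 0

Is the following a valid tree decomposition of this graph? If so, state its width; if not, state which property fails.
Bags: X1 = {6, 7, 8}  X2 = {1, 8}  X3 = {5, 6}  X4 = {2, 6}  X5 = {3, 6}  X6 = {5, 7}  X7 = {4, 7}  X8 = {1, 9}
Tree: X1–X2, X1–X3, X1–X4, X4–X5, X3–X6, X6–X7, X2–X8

No — bags containing vertex 7 are not connected in the tree.

A tree decomposition must satisfy three properties: every vertex lies in some bag; for every edge, both endpoints lie together in some bag; and for every vertex, the bags containing it form a connected subtree. Here bags containing vertex 7 are not connected in the tree, so the decomposition is invalid.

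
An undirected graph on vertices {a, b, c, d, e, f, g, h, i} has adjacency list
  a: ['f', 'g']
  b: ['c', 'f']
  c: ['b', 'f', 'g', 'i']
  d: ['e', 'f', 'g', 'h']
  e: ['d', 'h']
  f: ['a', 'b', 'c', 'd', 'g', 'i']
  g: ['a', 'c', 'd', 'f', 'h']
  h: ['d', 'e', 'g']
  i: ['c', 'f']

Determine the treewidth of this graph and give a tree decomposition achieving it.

Each bag holds 3 vertices, so the decomposition has width 2, which upper-bounds the treewidth. For the lower bound, the 3 vertices {d, e, h} are pairwise adjacent, and any tree decomposition puts a clique entirely inside one bag — forcing width ≥ 2. Combining the bounds, tw(G) = 2.

Treewidth 2.
One optimal decomposition is:
Bags: B1 = {d, f, g}  B2 = {a, f, g}  B3 = {d, g, h}  B4 = {c, f, g}  B5 = {b, c, f}  B6 = {c, f, i}  B7 = {d, e, h}
Tree: B1–B2, B1–B3, B2–B4, B4–B5, B5–B6, B3–B7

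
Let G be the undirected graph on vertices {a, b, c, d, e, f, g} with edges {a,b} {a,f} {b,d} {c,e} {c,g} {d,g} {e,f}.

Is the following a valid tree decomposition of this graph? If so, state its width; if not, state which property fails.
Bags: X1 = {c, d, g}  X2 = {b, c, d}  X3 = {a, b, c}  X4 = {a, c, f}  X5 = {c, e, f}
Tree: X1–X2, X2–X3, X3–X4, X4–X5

Vertex coverage: the bags together contain {a, b, c, d, e, f, g}, the full vertex set. Edge coverage: each edge of G has both endpoints in at least one bag. Running intersection: for every vertex, the bags containing it form a connected subtree. All three properties hold, so this is a valid tree decomposition of width max|bag| − 1 = 2, and hence tw(G) ≤ 2.

Yes; width 2.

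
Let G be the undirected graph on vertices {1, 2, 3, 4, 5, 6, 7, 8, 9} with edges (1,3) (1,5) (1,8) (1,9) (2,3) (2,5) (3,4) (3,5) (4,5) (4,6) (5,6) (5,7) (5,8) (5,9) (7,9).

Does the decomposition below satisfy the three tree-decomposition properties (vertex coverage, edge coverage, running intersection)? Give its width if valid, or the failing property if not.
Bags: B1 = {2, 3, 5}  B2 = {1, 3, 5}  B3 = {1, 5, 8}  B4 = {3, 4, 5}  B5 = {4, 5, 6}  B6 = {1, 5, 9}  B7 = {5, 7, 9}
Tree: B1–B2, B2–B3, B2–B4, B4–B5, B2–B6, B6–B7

Yes; width 2.

Every vertex of G appears in some bag (union = {1, 2, 3, 4, 5, 6, 7, 8, 9}); every edge is covered by a bag; and for each vertex v the set of bags containing v is connected in the bag tree. The decomposition is therefore valid. The largest bag has 3 vertices, so the width is 2.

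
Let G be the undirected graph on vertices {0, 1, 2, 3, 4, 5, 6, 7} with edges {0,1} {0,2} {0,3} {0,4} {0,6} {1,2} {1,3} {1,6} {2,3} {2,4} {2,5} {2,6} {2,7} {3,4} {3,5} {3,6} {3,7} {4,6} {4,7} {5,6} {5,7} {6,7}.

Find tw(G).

4

A width-4 tree decomposition is:
Bags: B1 = {0, 1, 2, 3, 6}  B2 = {0, 2, 3, 4, 6}  B3 = {2, 3, 4, 6, 7}  B4 = {2, 3, 5, 6, 7}
Tree: B1–B2, B2–B3, B3–B4
Each bag holds 5 vertices, so the decomposition has width 4, which upper-bounds the treewidth. For the lower bound, the 5 vertices {0, 1, 2, 3, 6} are pairwise adjacent, and any tree decomposition puts a clique entirely inside one bag — forcing width ≥ 4. Hence tw(G) = 4 exactly.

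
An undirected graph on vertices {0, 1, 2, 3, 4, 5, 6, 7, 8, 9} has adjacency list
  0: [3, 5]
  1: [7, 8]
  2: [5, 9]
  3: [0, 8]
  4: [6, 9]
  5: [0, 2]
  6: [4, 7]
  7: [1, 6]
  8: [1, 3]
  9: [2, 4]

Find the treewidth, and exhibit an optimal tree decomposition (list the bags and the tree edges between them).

Each bag holds 3 vertices, so the decomposition has width 2, which upper-bounds the treewidth. The edges 5–0–3–8–1–7–6–4–9–2–5 form a cycle, so G is not a tree and its treewidth is at least 2. Combining the bounds, tw(G) = 2.

Treewidth 2.
One optimal decomposition is:
Bags: B1 = {0, 3, 5}  B2 = {3, 5, 8}  B3 = {1, 5, 8}  B4 = {1, 5, 7}  B5 = {5, 6, 7}  B6 = {4, 5, 6}  B7 = {4, 5, 9}  B8 = {2, 5, 9}
Tree: B1–B2, B2–B3, B3–B4, B4–B5, B5–B6, B6–B7, B7–B8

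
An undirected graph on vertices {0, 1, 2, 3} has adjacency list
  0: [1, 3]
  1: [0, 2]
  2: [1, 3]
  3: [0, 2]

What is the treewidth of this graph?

2

A width-2 tree decomposition is:
Bags: B1 = {0, 1, 3}  B2 = {1, 2, 3}
Tree: B1–B2
The largest bag has 3 vertices, giving width 2; this decomposition certifies tw(G) ≤ 2. Since 3–0–1–2–3 is a cycle in G, G is not acyclic. Forests are exactly the graphs of treewidth ≤ 1, so tw(G) ≥ 2. Combining the bounds, tw(G) = 2.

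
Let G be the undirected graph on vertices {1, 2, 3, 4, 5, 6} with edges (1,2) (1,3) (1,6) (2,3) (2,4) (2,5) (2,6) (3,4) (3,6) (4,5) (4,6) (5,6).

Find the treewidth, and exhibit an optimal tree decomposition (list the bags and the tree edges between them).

Treewidth 3.
One optimal decomposition is:
Bags: B1 = {1, 2, 3, 6}  B2 = {2, 3, 4, 6}  B3 = {2, 4, 5, 6}
Tree: B1–B2, B2–B3

Each bag holds 4 vertices, so the decomposition has width 3, which upper-bounds the treewidth. For the lower bound, the 4 vertices {1, 2, 3, 6} are pairwise adjacent, and any tree decomposition puts a clique entirely inside one bag — forcing width ≥ 3. Combining the bounds, tw(G) = 3.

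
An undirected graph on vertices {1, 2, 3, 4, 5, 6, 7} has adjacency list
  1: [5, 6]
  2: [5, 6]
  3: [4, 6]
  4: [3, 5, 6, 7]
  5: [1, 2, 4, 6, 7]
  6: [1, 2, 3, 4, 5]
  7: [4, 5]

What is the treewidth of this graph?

2

A width-2 tree decomposition is:
Bags: B1 = {3, 4, 6}  B2 = {4, 5, 6}  B3 = {1, 5, 6}  B4 = {4, 5, 7}  B5 = {2, 5, 6}
Tree: B1–B2, B2–B3, B2–B4, B2–B5
Each bag holds 3 vertices, so the decomposition has width 2, which upper-bounds the treewidth. Conversely, {3, 4, 6} is a clique of size 3, and the vertices of any clique must share a bag in every tree decomposition; so some bag has ≥ 3 vertices and tw(G) ≥ 2. Combining the bounds, tw(G) = 2.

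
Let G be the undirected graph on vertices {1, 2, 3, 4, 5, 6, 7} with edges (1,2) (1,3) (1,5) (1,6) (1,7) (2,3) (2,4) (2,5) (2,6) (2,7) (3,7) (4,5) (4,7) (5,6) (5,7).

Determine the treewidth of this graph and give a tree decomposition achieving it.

Each bag holds 4 vertices, so the decomposition has width 3, which upper-bounds the treewidth. On the other hand G contains the 4-clique {1, 2, 3, 7}. A clique must lie in a single bag of any decomposition, so no decomposition can have width below 3. Hence tw(G) = 3 exactly.

Treewidth 3.
Bags: B1 = {2, 4, 5, 7}  B2 = {1, 2, 5, 7}  B3 = {1, 2, 5, 6}  B4 = {1, 2, 3, 7}
Tree: B1–B2, B2–B3, B2–B4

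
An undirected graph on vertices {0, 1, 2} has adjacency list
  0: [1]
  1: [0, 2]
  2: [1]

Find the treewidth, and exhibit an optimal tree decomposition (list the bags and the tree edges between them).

Each bag holds 2 vertices, so the decomposition has width 1, which upper-bounds the treewidth. Since G has at least one edge (e.g. 1–0), it is not an edgeless graph, so tw(G) ≥ 1. The upper and lower bounds meet at 1, so that is the treewidth.

Treewidth 1.
One optimal decomposition is:
Bags: B1 = {0, 1}  B2 = {1, 2}
Tree: B1–B2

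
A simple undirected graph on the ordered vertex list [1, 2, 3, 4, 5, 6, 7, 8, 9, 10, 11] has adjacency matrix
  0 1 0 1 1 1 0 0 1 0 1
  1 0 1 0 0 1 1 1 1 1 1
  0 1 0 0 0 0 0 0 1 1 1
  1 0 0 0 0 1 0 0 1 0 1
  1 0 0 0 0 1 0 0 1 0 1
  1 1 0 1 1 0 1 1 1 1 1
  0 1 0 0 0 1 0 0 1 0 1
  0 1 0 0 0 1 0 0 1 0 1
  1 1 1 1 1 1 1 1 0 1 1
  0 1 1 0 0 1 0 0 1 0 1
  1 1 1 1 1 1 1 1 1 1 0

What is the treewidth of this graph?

A width-4 tree decomposition is:
Bags: B1 = {2, 6, 8, 9, 11}  B2 = {2, 6, 7, 9, 11}  B3 = {2, 6, 9, 10, 11}  B4 = {1, 2, 6, 9, 11}  B5 = {1, 4, 6, 9, 11}  B6 = {2, 3, 9, 10, 11}  B7 = {1, 5, 6, 9, 11}
Tree: B1–B2, B1–B3, B3–B4, B4–B5, B3–B6, B4–B7
Each bag holds 5 vertices, so the decomposition has width 4, which upper-bounds the treewidth. For the lower bound, the 5 vertices {2, 3, 9, 10, 11} are pairwise adjacent, and any tree decomposition puts a clique entirely inside one bag — forcing width ≥ 4. The upper and lower bounds meet at 4, so that is the treewidth.

4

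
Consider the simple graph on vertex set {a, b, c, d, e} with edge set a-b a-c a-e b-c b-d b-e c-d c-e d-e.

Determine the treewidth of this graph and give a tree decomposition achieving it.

Treewidth 3.
Bags: B1 = {b, c, d, e}  B2 = {a, b, c, e}
Tree: B1–B2

Each bag holds 4 vertices, so the decomposition has width 3, which upper-bounds the treewidth. For the lower bound, the 4 vertices {b, c, d, e} are pairwise adjacent, and any tree decomposition puts a clique entirely inside one bag — forcing width ≥ 3. The upper and lower bounds meet at 3, so that is the treewidth.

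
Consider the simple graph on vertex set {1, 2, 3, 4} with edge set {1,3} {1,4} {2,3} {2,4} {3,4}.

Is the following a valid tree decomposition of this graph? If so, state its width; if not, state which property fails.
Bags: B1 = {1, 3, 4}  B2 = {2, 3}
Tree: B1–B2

No — edge (4,2) lies in no bag.

A tree decomposition must satisfy three properties: every vertex lies in some bag; for every edge, both endpoints lie together in some bag; and for every vertex, the bags containing it form a connected subtree. Here edge (4,2) lies in no bag, so the decomposition is invalid.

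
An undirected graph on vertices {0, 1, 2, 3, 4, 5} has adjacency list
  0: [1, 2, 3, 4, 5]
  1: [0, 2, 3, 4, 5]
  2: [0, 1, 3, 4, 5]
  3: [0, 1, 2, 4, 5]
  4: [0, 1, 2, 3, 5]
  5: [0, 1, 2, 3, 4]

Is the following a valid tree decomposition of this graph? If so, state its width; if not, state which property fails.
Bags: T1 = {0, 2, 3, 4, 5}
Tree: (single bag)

A tree decomposition must satisfy three properties: every vertex lies in some bag; for every edge, both endpoints lie together in some bag; and for every vertex, the bags containing it form a connected subtree. Here vertex 1 appears in no bag, so the decomposition is invalid.

No — vertex 1 appears in no bag.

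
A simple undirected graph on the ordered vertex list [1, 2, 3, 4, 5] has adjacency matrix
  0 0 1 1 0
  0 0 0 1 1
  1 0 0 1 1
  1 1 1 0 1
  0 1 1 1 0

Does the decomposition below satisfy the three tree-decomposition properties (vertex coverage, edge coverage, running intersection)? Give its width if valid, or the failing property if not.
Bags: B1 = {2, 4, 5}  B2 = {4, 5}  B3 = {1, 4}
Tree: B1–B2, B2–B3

A tree decomposition must satisfy three properties: every vertex lies in some bag; for every edge, both endpoints lie together in some bag; and for every vertex, the bags containing it form a connected subtree. Here vertex 3 appears in no bag, so the decomposition is invalid.

No — vertex 3 appears in no bag.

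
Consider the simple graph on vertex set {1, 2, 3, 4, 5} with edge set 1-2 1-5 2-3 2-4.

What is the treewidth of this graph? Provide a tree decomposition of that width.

Treewidth 1.
Bags: B1 = {2, 4}  B2 = {1, 2}  B3 = {2, 3}  B4 = {1, 5}
Tree: B1–B2, B1–B3, B2–B4

The largest bag has 2 vertices, giving width 1; this decomposition certifies tw(G) ≤ 1. Since G has at least one edge (e.g. 2–4), it is not an edgeless graph, so tw(G) ≥ 1. Hence tw(G) = 1 exactly.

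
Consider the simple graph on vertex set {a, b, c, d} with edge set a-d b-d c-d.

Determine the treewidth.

A width-1 tree decomposition is:
Bags: B1 = {b, d}  B2 = {c, d}  B3 = {a, d}
Tree: B1–B2, B2–B3
Every bag has size at most 2, so the width is 2 − 1 = 1 and tw(G) ≤ 1. Since G has at least one edge (e.g. d–b), it is not an edgeless graph, so tw(G) ≥ 1. Therefore the treewidth is 1.

1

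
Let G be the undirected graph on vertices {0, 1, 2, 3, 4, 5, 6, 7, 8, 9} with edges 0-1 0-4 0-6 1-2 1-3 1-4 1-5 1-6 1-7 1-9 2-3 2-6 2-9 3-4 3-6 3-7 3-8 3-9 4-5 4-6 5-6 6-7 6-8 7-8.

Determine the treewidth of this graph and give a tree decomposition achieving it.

Every bag has size at most 4, so the width is 4 − 1 = 3 and tw(G) ≤ 3. On the other hand G contains the 4-clique {3, 6, 7, 8}. A clique must lie in a single bag of any decomposition, so no decomposition can have width below 3. Combining the bounds, tw(G) = 3.

Treewidth 3.
Bags: B1 = {1, 4, 5, 6}  B2 = {1, 3, 4, 6}  B3 = {1, 3, 6, 7}  B4 = {1, 2, 3, 6}  B5 = {1, 2, 3, 9}  B6 = {0, 1, 4, 6}  B7 = {3, 6, 7, 8}
Tree: B1–B2, B2–B3, B2–B4, B4–B5, B2–B6, B3–B7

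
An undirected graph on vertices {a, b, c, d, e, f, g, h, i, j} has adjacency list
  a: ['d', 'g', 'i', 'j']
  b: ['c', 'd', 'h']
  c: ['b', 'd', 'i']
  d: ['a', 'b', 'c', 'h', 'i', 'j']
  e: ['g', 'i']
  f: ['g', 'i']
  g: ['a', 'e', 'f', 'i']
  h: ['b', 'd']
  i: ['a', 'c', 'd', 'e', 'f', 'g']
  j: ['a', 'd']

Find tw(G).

A width-2 tree decomposition is:
Bags: B1 = {a, g, i}  B2 = {a, d, i}  B3 = {c, d, i}  B4 = {a, d, j}  B5 = {e, g, i}  B6 = {b, c, d}  B7 = {b, d, h}  B8 = {f, g, i}
Tree: B1–B2, B2–B3, B2–B4, B1–B5, B3–B6, B6–B7, B5–B8
Each bag holds 3 vertices, so the decomposition has width 2, which upper-bounds the treewidth. For the lower bound, the 3 vertices {a, d, j} are pairwise adjacent, and any tree decomposition puts a clique entirely inside one bag — forcing width ≥ 2. Combining the bounds, tw(G) = 2.

2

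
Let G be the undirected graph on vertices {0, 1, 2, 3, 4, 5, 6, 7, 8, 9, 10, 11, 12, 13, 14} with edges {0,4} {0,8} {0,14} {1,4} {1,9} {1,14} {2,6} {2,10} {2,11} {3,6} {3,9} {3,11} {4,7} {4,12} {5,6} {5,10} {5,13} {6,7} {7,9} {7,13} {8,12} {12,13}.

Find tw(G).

3

A width-3 tree decomposition is:
Bags: B1 = {0, 8, 12, 14}  B2 = {0, 4, 12, 14}  B3 = {1, 4, 12, 14}  B4 = {1, 4, 12, 13}  B5 = {1, 4, 7, 13}  B6 = {1, 7, 9, 13}  B7 = {5, 7, 9, 13}  B8 = {5, 6, 7, 9}  B9 = {3, 5, 6, 9}  B10 = {3, 5, 6, 10}  B11 = {2, 3, 6, 10}  B12 = {2, 3, 10, 11}
Tree: B1–B2, B2–B3, B3–B4, B4–B5, B5–B6, B6–B7, B7–B8, B8–B9, B9–B10, B10–B11, B11–B12
Every bag has size at most 4, so the width is 4 − 1 = 3 and tw(G) ≤ 3. For the lower bound: the 4 vertex sets {0,8,14}, {12}, {4}, {1,7,9,13} are disjoint, each induces a connected subgraph, and every pair is joined by at least one edge of G. Contracting each set to a single vertex therefore yields K_{4} as a minor, and since treewidth is minor-monotone, tw(G) ≥ tw(K_{4}) = 3. Combining the bounds, tw(G) = 3.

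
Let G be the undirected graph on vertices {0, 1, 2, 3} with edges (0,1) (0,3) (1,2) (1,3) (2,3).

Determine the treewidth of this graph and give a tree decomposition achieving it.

Treewidth 2.
Bags: B1 = {0, 1, 3}  B2 = {1, 2, 3}
Tree: B1–B2

The largest bag has 3 vertices, giving width 2; this decomposition certifies tw(G) ≤ 2. On the other hand G contains the 3-clique {0, 1, 3}. A clique must lie in a single bag of any decomposition, so no decomposition can have width below 2. The upper and lower bounds meet at 2, so that is the treewidth.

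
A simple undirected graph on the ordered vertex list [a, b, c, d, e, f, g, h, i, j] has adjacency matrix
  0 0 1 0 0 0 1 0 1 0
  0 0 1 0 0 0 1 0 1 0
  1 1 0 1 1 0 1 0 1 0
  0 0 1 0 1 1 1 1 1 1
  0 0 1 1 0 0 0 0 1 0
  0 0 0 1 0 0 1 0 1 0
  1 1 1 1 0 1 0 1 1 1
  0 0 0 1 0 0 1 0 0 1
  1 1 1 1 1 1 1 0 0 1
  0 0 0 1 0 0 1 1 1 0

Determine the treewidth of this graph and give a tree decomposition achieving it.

Every bag has size at most 4, so the width is 4 − 1 = 3 and tw(G) ≤ 3. Conversely, {d, g, h, j} is a clique of size 4, and the vertices of any clique must share a bag in every tree decomposition; so some bag has ≥ 4 vertices and tw(G) ≥ 3. Therefore the treewidth is 3.

Treewidth 3.
Bags: B1 = {c, d, g, i}  B2 = {d, g, i, j}  B3 = {d, f, g, i}  B4 = {c, d, e, i}  B5 = {b, c, g, i}  B6 = {a, c, g, i}  B7 = {d, g, h, j}
Tree: B1–B2, B1–B3, B1–B4, B1–B5, B5–B6, B2–B7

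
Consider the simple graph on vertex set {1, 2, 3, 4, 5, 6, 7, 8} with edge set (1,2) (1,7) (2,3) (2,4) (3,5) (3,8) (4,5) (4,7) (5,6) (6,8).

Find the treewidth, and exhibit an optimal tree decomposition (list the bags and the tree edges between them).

Every bag has size at most 3, so the width is 3 − 1 = 2 and tw(G) ≤ 2. For the lower bound, G contains the cycle 1–7–4–2–1, so G is not a forest; only forests have treewidth ≤ 1, hence tw(G) ≥ 2. Combining the bounds, tw(G) = 2.

Treewidth 2.
One such decomposition:
Bags: B1 = {1, 2, 7}  B2 = {2, 4, 7}  B3 = {2, 3, 4}  B4 = {3, 4, 5}  B5 = {3, 5, 8}  B6 = {5, 6, 8}
Tree: B1–B2, B2–B3, B3–B4, B4–B5, B5–B6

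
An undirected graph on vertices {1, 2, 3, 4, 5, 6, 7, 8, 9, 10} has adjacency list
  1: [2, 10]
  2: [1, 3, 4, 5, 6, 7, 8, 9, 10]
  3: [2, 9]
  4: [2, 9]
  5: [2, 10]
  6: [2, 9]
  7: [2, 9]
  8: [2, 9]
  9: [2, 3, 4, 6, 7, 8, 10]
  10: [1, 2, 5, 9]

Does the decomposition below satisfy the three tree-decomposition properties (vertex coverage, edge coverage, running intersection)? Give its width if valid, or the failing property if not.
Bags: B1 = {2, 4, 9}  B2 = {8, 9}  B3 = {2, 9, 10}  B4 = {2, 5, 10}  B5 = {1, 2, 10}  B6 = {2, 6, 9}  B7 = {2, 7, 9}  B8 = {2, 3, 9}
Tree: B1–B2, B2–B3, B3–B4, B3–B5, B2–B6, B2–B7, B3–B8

No — edge (2,8) lies in no bag.

A tree decomposition must satisfy three properties: every vertex lies in some bag; for every edge, both endpoints lie together in some bag; and for every vertex, the bags containing it form a connected subtree. Here edge (2,8) lies in no bag, so the decomposition is invalid.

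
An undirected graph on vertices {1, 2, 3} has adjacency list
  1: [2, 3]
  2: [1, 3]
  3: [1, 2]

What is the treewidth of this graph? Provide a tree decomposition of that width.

A single bag containing all 3 vertices is trivially a valid decomposition of width 2. For the lower bound, the 3 vertices {1, 2, 3} are pairwise adjacent, and any tree decomposition puts a clique entirely inside one bag — forcing width ≥ 2. Therefore the treewidth is 2.

Treewidth 2.
Bags: B1 = {1, 2, 3}
Tree: (single bag)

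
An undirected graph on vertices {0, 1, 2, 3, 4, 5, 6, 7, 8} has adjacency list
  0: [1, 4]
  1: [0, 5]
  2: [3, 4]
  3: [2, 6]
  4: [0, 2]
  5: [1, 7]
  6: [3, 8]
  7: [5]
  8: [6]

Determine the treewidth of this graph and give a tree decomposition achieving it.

Each bag holds 2 vertices, so the decomposition has width 1, which upper-bounds the treewidth. G has an edge, so its treewidth is at least 1. Combining the bounds, tw(G) = 1.

Treewidth 1.
Bags: B1 = {5, 7}  B2 = {1, 5}  B3 = {0, 1}  B4 = {0, 4}  B5 = {2, 4}  B6 = {2, 3}  B7 = {3, 6}  B8 = {6, 8}
Tree: B1–B2, B2–B3, B3–B4, B4–B5, B5–B6, B6–B7, B7–B8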